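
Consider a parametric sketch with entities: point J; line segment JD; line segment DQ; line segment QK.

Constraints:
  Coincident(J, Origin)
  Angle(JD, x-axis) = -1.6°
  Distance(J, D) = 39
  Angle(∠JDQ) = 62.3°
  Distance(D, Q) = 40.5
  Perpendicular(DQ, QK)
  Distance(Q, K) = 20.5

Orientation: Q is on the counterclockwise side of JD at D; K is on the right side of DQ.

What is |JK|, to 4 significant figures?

59.40

J is at the origin; JD runs at -1.6° with length 39.0, so D = 39.0·(cos -1.6°, sin -1.6°) = (38.98, -1.089). ∠JDQ = 62.3°, so DQ runs at -1.6° + (180° − 62.3°) = 116.1° from the x-axis; with |DQ| = 40.5, Q = D + 40.5·(cos 116.1°, sin 116.1°) = (21.17, 35.28). DQ ⟂ QK; with |QK| = 20.5 on the right of DQ, K = Q + 20.5·(0.8980, 0.4399) = (39.58, 44.30). Then |JK| = |K − J| = 59.40.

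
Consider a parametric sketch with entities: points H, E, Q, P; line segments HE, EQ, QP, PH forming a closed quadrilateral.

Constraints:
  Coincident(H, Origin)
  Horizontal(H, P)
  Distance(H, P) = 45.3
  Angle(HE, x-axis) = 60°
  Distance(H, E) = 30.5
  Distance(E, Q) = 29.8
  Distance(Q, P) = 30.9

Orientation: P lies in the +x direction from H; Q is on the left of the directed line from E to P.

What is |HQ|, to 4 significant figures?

54.35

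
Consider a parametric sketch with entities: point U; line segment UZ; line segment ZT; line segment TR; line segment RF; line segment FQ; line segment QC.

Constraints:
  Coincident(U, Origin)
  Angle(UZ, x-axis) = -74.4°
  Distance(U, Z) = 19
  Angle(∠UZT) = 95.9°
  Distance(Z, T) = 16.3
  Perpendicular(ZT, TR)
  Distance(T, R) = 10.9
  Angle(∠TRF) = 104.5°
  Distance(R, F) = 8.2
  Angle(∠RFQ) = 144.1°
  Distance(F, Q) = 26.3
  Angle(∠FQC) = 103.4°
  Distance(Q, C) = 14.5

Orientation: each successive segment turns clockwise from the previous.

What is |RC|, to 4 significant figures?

37.47

U is at the origin; UZ runs at -74.4° with length 19.0, so Z = (5.109, -18.30). ∠UZT = 95.9° gives ZT at -158.5° from the x-axis; with |ZT| = 16.3, T = (-10.06, -24.27). ZT ⟂ TR, so TR runs at 111.5°; with |TR| = 10.9, R = (-14.05, -14.13). ∠TRF = 104.5° gives RF at 36.00° from the x-axis; with |RF| = 8.2, F = (-7.417, -9.313). ∠RFQ = 144.1° gives FQ at 0.1000° from the x-axis; with |FQ| = 26.3, Q = (18.88, -9.267). ∠FQC = 103.4° gives QC at -76.50° from the x-axis; with |QC| = 14.5, C = (22.27, -23.37). Then |RC| = |C − R| = 37.47.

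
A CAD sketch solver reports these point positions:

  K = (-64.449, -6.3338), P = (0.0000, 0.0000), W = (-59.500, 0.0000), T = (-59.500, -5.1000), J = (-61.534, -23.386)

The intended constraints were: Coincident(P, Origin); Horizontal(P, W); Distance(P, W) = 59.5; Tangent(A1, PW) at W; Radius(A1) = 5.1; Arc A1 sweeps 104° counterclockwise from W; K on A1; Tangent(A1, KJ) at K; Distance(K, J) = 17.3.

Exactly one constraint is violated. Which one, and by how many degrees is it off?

Tangent(A1, KJ) at K — off by 4.30°.

P = (0.00, 0.00) ✓; P.y = 0.00, W.y = 0.00 ✓; |PW| = 59.50 ✓; ∠(TW, WP) = 90.00° ✓; |TW| = 5.100 ✓; bearing(T→K) − bearing(T→W) = 104.0° ✓; |TK| = 5.100 ✓; ∠(TK, KJ) = 94.30° ✗; |KJ| = 17.30 ✓.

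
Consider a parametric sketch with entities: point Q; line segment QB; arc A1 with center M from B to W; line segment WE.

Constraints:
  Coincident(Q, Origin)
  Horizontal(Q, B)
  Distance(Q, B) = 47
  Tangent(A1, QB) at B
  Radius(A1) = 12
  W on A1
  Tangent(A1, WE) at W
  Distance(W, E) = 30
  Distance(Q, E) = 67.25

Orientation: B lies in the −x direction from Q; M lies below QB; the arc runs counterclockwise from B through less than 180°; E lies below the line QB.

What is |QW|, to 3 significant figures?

60.5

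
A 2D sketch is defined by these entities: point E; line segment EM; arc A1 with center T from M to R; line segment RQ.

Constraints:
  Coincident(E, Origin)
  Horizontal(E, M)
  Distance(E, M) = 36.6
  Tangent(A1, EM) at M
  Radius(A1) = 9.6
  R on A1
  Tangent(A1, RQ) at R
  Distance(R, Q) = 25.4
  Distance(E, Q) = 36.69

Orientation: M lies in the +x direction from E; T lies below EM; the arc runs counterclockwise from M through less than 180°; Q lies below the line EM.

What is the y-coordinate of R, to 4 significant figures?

-6.697

E is at the origin; EM is horizontal with |EM| = 36.6 and M on the +x side, so M = (36.60, 0.000). The tangent condition forces TM to be normal to EM, so T = M + (0, -9.6) = (36.60, -9.600). Since TR ⟂ RQ (tangency), |TQ| = √(9.6² + 25.4²) = 27.15 regardless of where R sits on A1. So Q lies on both circle(E, 36.69) and circle(T, 27.15); the below-EM intersection is Q = (19.77, -30.91). R is the foot of the tangent from Q: R = (27.45, -6.697).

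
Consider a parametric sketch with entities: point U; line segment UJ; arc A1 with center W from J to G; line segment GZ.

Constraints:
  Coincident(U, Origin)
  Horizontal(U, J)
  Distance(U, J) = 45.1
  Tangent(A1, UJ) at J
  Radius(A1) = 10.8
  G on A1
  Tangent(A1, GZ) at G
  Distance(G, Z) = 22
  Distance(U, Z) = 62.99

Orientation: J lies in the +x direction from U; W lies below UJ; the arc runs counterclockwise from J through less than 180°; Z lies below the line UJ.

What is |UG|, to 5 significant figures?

41.760

U is at the origin; U and J share the same y with |UJ| = 45.1 and J on the +x side, so J = (45.100, 0.0000). The tangent condition forces WJ to be normal to UJ, so W = J + (0, -10.8) = (45.100, -10.800). Since WG ⟂ GZ (tangency), |WZ| = √(10.8² + 22.0²) = 24.508 regardless of where G sits on A1. So Z lies on both circle(U, 62.99) and circle(W, 24.508); the below-UJ intersection is Z = (53.033, -33.988). G is the foot of the tangent from Z: G = (37.468, -18.441).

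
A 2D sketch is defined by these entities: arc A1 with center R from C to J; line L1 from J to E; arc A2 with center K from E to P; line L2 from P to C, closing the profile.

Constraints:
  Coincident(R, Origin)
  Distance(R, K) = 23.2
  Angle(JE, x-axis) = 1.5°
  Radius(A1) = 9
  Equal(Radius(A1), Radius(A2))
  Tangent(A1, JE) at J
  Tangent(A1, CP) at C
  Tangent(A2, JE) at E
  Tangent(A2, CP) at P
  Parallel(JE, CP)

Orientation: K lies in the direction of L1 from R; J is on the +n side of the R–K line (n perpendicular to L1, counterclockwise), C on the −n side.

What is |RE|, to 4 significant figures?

24.88

The slot axis is L1's direction at 1.5°, so u = (cos 1.5°, sin 1.5°) = (0.9997, 0.02618) and n = (−sin 1.5°, cos 1.5°) = (-0.02618, 0.9997). R is at the origin and K lies 23.2 along u from R, so K = 23.2·u = (23.19, 0.6073). Tangency of A1 to both parallel lines with radius 9.0 puts J and C at R ± 9.0·n: J = (-0.2356, 8.997), C = (0.2356, -8.997). Equal radii place E and P the same way about K: E = K + 9.0·n = (22.96, 9.604), P = K − 9.0·n = (23.43, -8.390). Then |RE| = |E − R| = 24.88.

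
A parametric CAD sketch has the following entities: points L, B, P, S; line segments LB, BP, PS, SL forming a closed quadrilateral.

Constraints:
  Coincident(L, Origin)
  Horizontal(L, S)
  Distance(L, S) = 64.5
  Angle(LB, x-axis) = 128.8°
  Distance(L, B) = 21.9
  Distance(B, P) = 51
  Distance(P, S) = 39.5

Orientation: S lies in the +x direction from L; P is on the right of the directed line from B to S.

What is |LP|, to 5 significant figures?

30.335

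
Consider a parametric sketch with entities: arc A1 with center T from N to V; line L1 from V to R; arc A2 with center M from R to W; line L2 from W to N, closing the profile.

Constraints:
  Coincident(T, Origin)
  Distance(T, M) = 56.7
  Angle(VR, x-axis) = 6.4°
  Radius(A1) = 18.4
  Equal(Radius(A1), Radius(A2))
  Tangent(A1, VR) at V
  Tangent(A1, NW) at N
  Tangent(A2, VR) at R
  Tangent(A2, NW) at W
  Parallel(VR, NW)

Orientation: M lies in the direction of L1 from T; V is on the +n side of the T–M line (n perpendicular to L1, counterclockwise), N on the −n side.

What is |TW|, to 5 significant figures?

59.611

Tangency of A1 to both parallel lines with radius 18.4 puts V and N at T ± 18.4·n: V = (-2.0510, 18.285), N = (2.0510, -18.285). Equal radii place R and W the same way about M: R = M + 18.4·n = (54.296, 24.606), W = M − 18.4·n = (58.398, -11.965). Then |TW| = |W − T| = 59.611.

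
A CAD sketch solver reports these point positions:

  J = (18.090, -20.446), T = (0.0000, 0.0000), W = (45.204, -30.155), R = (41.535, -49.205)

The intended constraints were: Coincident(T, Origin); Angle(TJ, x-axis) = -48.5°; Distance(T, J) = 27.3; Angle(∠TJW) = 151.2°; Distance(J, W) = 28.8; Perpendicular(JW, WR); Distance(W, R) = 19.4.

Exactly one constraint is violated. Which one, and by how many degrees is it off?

Perpendicular(JW, WR) — off by 8.80°.

T = (0.00, 0.00) ✓; TJ at -48.50° ✓; |TJ| = 27.30 ✓; ∠TJW = 151.2° ✓; |JW| = 28.80 ✓; ∠(JW, WR) = 81.20° ✗; |WR| = 19.40 ✓.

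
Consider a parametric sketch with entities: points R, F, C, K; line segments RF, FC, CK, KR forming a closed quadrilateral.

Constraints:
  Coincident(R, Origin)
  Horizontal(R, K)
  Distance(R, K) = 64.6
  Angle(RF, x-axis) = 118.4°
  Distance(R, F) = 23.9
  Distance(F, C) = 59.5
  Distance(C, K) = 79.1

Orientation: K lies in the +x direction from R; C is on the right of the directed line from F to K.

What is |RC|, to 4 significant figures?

38.39

R is at the origin; R and K share the same y with |RK| = 64.6 and K in +x, so K = (64.6, 0). RF runs at 118.4° with |RF| = 23.9, so F = (-11.37, 21.02). C is determined by |FC| = 59.5 and |CK| = 79.1 together: it lies at the intersection of circle(F, 59.5) and circle(K, 79.1). With |FK| = 78.82, the foot of the radical line on FK is 22.18 from F and the perpendicular offset is √(59.5² − 22.18²) = 55.21. Taking the right-of-FK solution: C = (-4.718, -38.10).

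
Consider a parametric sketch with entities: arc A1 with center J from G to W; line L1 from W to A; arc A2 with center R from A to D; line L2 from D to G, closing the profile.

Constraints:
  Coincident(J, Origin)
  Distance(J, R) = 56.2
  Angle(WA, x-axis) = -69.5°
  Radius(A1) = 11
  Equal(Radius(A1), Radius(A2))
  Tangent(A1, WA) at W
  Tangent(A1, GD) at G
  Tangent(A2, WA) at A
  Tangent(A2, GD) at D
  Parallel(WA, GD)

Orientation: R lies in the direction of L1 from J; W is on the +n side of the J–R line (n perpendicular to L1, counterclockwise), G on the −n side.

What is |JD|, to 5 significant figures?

57.266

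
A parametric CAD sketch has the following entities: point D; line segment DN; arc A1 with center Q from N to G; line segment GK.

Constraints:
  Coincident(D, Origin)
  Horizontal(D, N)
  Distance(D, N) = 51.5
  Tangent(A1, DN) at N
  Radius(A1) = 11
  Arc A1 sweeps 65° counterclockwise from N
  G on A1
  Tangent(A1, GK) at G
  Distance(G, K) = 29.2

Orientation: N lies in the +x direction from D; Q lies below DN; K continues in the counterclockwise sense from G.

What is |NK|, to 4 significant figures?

39.68

D is at the origin; DN is horizontal with |DN| = 51.5 and N on the +x side, so N = (51.50, 0.000). The tangent condition forces QN to be normal to DN, so Q = N + (0, -11) = (51.50, -11.00). On A1, N sits at bearing 90° from Q; a 65° counterclockwise sweep puts G at bearing 155°, so G = Q + 11.0·(cos 155°, sin 155°) = (41.53, -6.351). A1 meets GK tangentially, so QG is at right angles to GK, so GK runs along (−sin 155°, cos 155°); with |GK| = 29.2, K = (29.19, -32.82). Then |NK| = |K − N| = 39.68.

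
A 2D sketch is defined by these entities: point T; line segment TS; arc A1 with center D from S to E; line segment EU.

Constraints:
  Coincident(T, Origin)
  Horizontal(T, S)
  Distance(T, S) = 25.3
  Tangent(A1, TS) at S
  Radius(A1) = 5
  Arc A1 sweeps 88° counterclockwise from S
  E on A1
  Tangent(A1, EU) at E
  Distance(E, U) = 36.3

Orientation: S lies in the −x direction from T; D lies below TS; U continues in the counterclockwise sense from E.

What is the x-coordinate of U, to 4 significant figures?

-31.56

On A1, S sits at bearing 90° from D; an 88° counterclockwise sweep puts E at bearing 178°, so E = D + 5.0·(cos 178°, sin 178°) = (-30.30, -4.826). The tangent condition forces DE to be normal to EU, so EU runs along (−sin 178°, cos 178°); with |EU| = 36.3, U = (-31.56, -41.10). So U.x = -31.56.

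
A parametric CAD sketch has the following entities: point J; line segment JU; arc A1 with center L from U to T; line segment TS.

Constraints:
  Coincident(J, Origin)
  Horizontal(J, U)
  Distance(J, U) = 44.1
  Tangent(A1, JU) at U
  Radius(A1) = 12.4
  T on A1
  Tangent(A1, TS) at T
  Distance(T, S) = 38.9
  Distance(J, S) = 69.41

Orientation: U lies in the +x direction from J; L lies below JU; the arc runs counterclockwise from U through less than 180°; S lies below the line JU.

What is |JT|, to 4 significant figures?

36.20

Checks: ∠(LU, UJ) = 90.00° ✓; |LT| = 12.40 ✓; ∠(LT, TS) = 90.00° ✓; |TS| = 38.90 ✓; |JS| = 69.41 ✓.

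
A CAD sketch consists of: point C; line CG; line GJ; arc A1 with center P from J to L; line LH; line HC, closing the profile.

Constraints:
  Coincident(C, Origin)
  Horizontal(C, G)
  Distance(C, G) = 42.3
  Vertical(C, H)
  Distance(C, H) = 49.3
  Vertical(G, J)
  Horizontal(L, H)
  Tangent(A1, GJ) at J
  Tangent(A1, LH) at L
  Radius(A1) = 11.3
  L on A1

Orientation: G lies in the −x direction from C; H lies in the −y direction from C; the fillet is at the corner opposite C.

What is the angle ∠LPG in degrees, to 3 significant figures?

163°

C is at the origin; C and G share the same y with |CG| = 42.3 and G on the −x side, so G = (-42.3, 0.00). CH is vertical with |CH| = 49.3 and H on the −y side, so H = (0.00, -49.3). The virtual corner opposite C is at (-42.3, -49.3). Tangency of A1 to GJ means the radius PJ is perpendicular to GJ and A1 meets LH tangentially, so PL is at right angles to LH, with radius 11.3, so the center P sits 11.3 in from both sides at P = (-31.0, -38.0). That places the tangent points at J = (-42.3, -38.0) on GJ and L = (-31.0, -49.3) on LH. Then cos ∠LPG = PL·PG / (|PL||PG|), giving 163°.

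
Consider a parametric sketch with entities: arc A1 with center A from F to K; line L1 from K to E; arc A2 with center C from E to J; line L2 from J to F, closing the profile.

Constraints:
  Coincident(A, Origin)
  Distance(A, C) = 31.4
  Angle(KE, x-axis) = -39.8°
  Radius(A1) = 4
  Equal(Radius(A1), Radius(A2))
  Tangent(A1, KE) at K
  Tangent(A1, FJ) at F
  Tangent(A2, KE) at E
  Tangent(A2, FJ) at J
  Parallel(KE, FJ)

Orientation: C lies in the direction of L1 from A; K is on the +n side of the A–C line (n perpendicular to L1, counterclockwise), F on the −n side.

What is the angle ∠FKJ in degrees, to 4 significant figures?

75.71°

The slot axis is L1's direction at -39.8°, so u = (cos -39.8°, sin -39.8°) = (0.7683, -0.6401) and n = (−sin -39.8°, cos -39.8°) = (0.6401, 0.7683). A is at the origin and C lies 31.4 along u from A, so C = 31.4·u = (24.12, -20.10). Tangency of A1 to both parallel lines with radius 4.0 puts K and F at A ± 4.0·n: K = (2.560, 3.073), F = (-2.560, -3.073). Equal radii place E and J the same way about C: E = C + 4.0·n = (26.68, -17.03), J = C − 4.0·n = (21.56, -23.17). Then cos ∠FKJ = KF·KJ / (|KF||KJ|), giving 75.71°.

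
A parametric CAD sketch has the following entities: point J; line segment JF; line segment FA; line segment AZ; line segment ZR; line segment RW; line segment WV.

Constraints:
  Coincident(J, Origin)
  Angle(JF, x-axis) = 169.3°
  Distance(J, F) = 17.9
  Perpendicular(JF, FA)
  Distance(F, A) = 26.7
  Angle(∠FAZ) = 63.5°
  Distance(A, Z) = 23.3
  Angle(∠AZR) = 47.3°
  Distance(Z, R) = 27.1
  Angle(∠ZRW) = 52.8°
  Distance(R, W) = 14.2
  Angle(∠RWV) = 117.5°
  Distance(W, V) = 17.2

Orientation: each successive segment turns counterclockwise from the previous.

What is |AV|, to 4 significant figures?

16.69

∠ZRW = 52.8° gives RW at -84.30° from the x-axis; with |RW| = 14.2, W = (-21.82, -16.54). ∠RWV = 117.5° gives WV at -21.80° from the x-axis; with |WV| = 17.2, V = (-5.853, -22.93). Then |AV| = |V − A| = 16.69.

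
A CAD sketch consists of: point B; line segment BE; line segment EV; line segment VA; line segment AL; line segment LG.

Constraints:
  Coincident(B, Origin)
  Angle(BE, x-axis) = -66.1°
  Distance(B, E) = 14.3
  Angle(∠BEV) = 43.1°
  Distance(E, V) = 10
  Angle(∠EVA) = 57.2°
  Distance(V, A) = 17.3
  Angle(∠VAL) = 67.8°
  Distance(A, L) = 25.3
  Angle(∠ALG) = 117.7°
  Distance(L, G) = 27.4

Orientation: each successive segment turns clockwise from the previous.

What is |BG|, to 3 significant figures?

42.0

∠VAL = 67.8° gives AL at -78.0° from the x-axis; with |AL| = 25.3, L = (16.2, -24.2). ∠ALG = 117.7° gives LG at -140° from the x-axis; with |LG| = 27.4, G = (-4.92, -41.7). Then |BG| = |G − B| = 42.0.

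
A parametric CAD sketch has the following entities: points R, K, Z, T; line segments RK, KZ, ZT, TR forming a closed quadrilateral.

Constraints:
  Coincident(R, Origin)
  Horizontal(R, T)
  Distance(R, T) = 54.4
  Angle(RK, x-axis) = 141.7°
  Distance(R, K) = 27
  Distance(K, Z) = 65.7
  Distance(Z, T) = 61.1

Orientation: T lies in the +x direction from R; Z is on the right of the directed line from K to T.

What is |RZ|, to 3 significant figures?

42.4

R is at the origin; R and T share the same y with |RT| = 54.4 and T in +x, so T = (54.4, 0). RK runs at 141.7° with |RK| = 27.0, so K = (-21.2, 16.7). Z is determined by |KZ| = 65.7 and |ZT| = 61.1 together: it lies at the intersection of circle(K, 65.7) and circle(T, 61.1). With |KT| = 77.4, the foot of the radical line on KT is 42.5 from K and the perpendicular offset is √(65.7² − 42.5²) = 50.1. Taking the right-of-KT solution: Z = (9.45, -41.4).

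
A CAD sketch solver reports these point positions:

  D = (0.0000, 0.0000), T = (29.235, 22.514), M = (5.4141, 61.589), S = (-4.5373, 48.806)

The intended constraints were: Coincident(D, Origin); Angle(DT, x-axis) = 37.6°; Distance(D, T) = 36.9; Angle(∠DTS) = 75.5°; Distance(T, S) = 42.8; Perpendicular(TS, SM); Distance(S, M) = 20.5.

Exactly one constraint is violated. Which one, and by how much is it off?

Distance(S, M) = 20.5 — off by 4.30.

D = (0.00, 0.00) ✓; DT at 37.60° ✓; |DT| = 36.90 ✓; ∠DTS = 75.50° ✓; |TS| = 42.80 ✓; ∠(TS, SM) = 90.00° ✓; |SM| = 16.20 ✗.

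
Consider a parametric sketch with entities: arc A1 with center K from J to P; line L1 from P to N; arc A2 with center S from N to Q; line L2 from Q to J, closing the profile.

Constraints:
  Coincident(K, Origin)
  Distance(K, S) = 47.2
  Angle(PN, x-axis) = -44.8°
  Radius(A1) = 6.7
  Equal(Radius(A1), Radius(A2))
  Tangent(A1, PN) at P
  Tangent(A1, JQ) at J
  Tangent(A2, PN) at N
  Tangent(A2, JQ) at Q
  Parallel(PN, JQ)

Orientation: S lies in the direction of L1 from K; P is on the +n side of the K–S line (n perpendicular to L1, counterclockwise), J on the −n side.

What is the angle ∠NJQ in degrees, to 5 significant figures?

15.849°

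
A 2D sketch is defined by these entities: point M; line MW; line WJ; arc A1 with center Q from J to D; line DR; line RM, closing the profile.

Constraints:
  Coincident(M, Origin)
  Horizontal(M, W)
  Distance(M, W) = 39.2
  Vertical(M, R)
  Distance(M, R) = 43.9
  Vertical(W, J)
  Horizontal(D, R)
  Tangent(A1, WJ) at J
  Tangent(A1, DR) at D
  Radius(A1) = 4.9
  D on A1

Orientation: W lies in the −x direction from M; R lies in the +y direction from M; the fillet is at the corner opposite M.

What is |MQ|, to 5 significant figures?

51.937

M is at the origin; M and W share the same y with |MW| = 39.2 and W on the −x side, so W = (-39.200, 0.0000). M and R share the same x with |MR| = 43.9 and R on the +y side, so R = (0.0000, 43.900). The virtual corner opposite M is at (-39.200, 43.900). A1 meets WJ tangentially, so QJ is at right angles to WJ and since A1 is tangent to DR there, QD ⟂ DR, with radius 4.9, so the center Q sits 4.9 in from both sides at Q = (-34.300, 39.000). Then |MQ| = |Q − M| = 51.937.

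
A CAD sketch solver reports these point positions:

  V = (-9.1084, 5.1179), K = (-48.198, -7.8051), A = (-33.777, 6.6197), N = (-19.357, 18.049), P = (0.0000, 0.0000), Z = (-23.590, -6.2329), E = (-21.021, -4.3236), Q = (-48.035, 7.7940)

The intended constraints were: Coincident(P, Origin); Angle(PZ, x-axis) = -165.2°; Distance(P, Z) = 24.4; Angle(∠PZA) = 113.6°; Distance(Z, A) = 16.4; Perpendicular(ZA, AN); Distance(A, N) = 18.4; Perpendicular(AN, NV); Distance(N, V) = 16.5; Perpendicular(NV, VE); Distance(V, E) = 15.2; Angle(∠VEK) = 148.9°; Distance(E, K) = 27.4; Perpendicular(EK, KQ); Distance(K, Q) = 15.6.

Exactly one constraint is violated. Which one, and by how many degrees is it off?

Perpendicular(EK, KQ) — off by 7.90°.

P = (0.00, 0.00) ✓; PZ at -165.2° ✓; |PZ| = 24.40 ✓; ∠PZA = 113.6° ✓; |ZA| = 16.40 ✓; ∠(ZA, AN) = 90.00° ✓; |AN| = 18.40 ✓; ∠(AN, NV) = 90.00° ✓; |NV| = 16.50 ✓; ∠(NV, VE) = 90.00° ✓; |VE| = 15.20 ✓; ∠VEK = 148.9° ✓; |EK| = 27.40 ✓; ∠(EK, KQ) = 97.90° ✗; |KQ| = 15.60 ✓.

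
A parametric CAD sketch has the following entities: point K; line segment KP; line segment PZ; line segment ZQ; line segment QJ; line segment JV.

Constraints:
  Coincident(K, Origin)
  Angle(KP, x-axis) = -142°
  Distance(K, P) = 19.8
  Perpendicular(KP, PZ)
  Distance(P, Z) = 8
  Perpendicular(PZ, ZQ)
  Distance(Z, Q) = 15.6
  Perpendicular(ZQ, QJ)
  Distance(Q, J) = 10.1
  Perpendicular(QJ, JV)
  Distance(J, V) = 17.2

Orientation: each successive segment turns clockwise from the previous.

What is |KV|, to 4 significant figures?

21.50

K is at the origin; KP runs at -142.0° with length 19.8, so P = (-15.60, -12.19). KP ⟂ PZ, so PZ runs at 128.0°; with |PZ| = 8.0, Z = (-20.53, -5.886). PZ ⟂ ZQ, so ZQ runs at 38.00°; with |ZQ| = 15.6, Q = (-8.235, 3.718). The perpendicularity gives QJ at right angles to ZQ, so QJ runs at -52.00°; with |QJ| = 10.1, J = (-2.017, -4.241). The perpendicularity gives JV at right angles to QJ, so JV runs at -142.0°; with |JV| = 17.2, V = (-15.57, -14.83). Then |KV| = |V − K| = 21.50.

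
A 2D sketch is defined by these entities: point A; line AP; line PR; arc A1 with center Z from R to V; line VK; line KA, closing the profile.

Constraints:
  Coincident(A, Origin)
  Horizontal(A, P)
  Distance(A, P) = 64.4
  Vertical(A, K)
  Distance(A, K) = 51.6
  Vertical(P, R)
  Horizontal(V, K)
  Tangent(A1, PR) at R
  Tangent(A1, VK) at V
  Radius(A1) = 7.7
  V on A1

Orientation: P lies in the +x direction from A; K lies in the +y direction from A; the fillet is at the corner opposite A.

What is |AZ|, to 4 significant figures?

71.71

A is at the origin; AP is horizontal with |AP| = 64.4 and P on the +x side, so P = (64.40, 0.000). AK is vertical with |AK| = 51.6 and K on the +y side, so K = (0.000, 51.60). The virtual corner opposite A is at (64.40, 51.60). Tangency of A1 to PR means the radius ZR is perpendicular to PR and A1 meets VK tangentially, so ZV is at right angles to VK, with radius 7.7, so the center Z sits 7.7 in from both sides at Z = (56.70, 43.90). Then |AZ| = |Z − A| = 71.71.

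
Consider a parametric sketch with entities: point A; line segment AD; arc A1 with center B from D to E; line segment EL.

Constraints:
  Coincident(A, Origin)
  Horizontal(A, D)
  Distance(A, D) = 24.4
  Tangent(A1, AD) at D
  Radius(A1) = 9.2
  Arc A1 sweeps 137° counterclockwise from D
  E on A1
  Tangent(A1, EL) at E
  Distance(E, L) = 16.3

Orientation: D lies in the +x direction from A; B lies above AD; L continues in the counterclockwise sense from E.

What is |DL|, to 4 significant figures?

27.63

A is at the origin; A and D share the same y with |AD| = 24.4 and D on the +x side, so D = (24.40, 0.000). A1 meets AD tangentially, so BD is at right angles to AD, so B = D + (0, 9.2) = (24.40, 9.200). On A1, D sits at bearing -90° from B; a 137° counterclockwise sweep puts E at bearing 47°, so E = B + 9.2·(cos 47°, sin 47°) = (30.67, 15.93). Tangency of A1 to EL means the radius BE is perpendicular to EL, so EL runs along (−sin 47°, cos 47°); with |EL| = 16.3, L = (18.75, 27.05). Then |DL| = |L − D| = 27.63.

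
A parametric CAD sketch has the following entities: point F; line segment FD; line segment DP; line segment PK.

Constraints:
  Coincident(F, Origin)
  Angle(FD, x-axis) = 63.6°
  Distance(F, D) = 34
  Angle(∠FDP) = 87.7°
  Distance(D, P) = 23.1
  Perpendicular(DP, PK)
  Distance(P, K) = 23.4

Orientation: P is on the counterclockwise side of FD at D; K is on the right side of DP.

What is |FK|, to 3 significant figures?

61.4

F is at the origin; FD runs at 63.6° with length 34.0, so D = 34.0·(cos 63.6°, sin 63.6°) = (15.1, 30.5). ∠FDP = 87.7°, so DP runs at 63.6° + (180° − 87.7°) = 156° from the x-axis; with |DP| = 23.1, P = D + 23.1·(cos 156°, sin 156°) = (-5.97, 39.9). DP is perpendicular to PK; with |PK| = 23.4 on the right of DP, K = P + 23.4·(0.408, 0.913) = (3.59, 61.2). Then |FK| = |K − F| = 61.4.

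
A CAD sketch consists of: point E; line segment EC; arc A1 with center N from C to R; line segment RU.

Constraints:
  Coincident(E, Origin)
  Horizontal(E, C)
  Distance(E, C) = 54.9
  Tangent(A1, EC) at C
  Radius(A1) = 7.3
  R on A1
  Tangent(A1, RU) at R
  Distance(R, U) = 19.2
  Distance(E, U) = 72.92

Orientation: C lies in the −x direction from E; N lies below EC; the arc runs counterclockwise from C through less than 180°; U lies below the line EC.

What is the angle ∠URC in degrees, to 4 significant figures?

147.5°

E is at the origin; E and C share the same y with |EC| = 54.9 and C on the −x side, so C = (-54.90, 0.000). The tangent condition forces NC to be normal to EC, so N = C + (0, -7.3) = (-54.90, -7.300). Since NR ⟂ RU (tangency), |NU| = √(7.3² + 19.2²) = 20.54 regardless of where R sits on A1. So U lies on both circle(E, 72.92) and circle(N, 20.54); the below-EC intersection is U = (-69.65, -21.60). R is the foot of the tangent from U: R = (-61.51, -4.207).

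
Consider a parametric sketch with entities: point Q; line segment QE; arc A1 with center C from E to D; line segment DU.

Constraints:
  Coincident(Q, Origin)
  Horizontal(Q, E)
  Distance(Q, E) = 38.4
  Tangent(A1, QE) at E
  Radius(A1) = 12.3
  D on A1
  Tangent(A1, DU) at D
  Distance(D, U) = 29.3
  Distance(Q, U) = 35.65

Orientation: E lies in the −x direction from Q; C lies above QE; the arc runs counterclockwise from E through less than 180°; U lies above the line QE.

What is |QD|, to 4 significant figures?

28.26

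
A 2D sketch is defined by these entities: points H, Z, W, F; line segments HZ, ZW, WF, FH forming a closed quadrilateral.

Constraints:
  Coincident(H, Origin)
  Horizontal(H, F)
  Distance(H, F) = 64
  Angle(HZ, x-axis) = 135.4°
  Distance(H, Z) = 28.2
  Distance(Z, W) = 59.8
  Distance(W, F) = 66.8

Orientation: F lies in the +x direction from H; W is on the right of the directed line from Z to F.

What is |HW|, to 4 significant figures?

34.42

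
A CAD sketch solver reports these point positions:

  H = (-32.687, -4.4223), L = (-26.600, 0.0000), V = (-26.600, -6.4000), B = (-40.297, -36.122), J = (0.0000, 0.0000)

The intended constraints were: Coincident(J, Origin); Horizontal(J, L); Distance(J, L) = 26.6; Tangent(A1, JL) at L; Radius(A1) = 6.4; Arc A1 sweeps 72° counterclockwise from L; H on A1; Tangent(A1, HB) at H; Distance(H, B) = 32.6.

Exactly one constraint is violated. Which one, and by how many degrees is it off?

Tangent(A1, HB) at H — off by 4.50°.

J = (0.00, 0.00) ✓; J.y = 0.00, L.y = 0.00 ✓; |JL| = 26.60 ✓; ∠(VL, LJ) = 90.00° ✓; |VL| = 6.400 ✓; bearing(V→H) − bearing(V→L) = 72.00° ✓; |VH| = 6.400 ✓; ∠(VH, HB) = 85.50° ✗; |HB| = 32.60 ✓.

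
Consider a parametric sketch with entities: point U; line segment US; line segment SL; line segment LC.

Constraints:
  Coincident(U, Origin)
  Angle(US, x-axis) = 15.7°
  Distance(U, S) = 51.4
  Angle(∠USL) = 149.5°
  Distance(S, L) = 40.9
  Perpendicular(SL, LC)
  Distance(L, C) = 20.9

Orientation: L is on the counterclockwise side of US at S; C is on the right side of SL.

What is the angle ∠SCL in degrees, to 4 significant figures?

62.93°

∠USL = 149.5°, so SL runs at 15.7° + (180° − 149.5°) = 46.20° from the x-axis; with |SL| = 40.9, L = S + 40.9·(cos 46.20°, sin 46.20°) = (77.79, 43.43). SL ⟂ LC; with |LC| = 20.9 on the right of SL, C = L + 20.9·(0.7218, -0.6921) = (92.88, 28.96). Then cos ∠SCL = CS·CL / (|CS||CL|), giving 62.93°.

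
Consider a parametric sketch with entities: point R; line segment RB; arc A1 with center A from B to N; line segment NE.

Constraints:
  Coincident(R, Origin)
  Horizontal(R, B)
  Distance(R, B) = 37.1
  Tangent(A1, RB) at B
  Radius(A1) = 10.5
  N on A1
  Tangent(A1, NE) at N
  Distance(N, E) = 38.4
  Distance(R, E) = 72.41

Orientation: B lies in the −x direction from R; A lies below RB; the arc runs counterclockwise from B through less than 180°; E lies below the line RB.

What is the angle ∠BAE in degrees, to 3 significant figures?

151°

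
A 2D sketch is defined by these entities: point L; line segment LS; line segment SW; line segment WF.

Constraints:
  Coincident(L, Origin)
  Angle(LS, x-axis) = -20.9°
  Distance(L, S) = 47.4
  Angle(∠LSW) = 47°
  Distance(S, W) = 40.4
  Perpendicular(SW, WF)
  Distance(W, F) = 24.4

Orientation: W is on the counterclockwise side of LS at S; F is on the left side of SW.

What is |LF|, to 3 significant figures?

13.1

L is at the origin; LS runs at -20.9° with length 47.4, so S = 47.4·(cos -20.9°, sin -20.9°) = (44.3, -16.9). ∠LSW = 47.0°, so SW runs at -20.9° + (180° − 47.0°) = 112° from the x-axis; with |SW| = 40.4, W = S + 40.4·(cos 112°, sin 112°) = (29.1, 20.5). SW ⟂ WF; with |WF| = 24.4 on the left of SW, F = W + 24.4·(-0.927, -0.376) = (6.47, 11.3). Then |LF| = |F − L| = 13.1.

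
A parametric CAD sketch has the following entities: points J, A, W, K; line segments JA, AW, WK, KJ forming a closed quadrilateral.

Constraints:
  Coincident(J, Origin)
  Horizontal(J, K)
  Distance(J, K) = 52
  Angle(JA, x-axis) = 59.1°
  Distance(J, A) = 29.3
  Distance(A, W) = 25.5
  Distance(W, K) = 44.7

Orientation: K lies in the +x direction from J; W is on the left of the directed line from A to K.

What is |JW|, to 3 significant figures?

54.0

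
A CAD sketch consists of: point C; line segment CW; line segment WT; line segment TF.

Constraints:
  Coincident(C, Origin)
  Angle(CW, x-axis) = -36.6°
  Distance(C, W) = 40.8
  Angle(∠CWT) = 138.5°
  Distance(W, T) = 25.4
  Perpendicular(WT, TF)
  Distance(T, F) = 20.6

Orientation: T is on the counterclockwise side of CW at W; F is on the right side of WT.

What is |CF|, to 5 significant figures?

73.487

C is at the origin; CW runs at -36.6° with length 40.8, so W = 40.8·(cos -36.6°, sin -36.6°) = (32.755, -24.326). ∠CWT = 138.5°, so WT runs at -36.6° + (180° − 138.5°) = 4.9000° from the x-axis; with |WT| = 25.4, T = W + 25.4·(cos 4.9000°, sin 4.9000°) = (58.062, -22.156). The perpendicularity gives TF at right angles to WT; with |TF| = 20.6 on the right of WT, F = T + 20.6·(0.085417, -0.99635) = (59.822, -42.681). Then |CF| = |F − C| = 73.487.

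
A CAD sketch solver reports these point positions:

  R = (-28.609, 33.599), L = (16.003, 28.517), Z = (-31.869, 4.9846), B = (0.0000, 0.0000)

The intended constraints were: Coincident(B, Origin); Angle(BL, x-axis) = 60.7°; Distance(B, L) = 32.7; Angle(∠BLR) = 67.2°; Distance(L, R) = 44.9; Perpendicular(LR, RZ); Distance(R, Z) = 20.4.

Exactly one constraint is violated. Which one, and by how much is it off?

Distance(R, Z) = 20.4 — off by 8.40.

B = (0.00, 0.00) ✓; BL at 60.70° ✓; |BL| = 32.70 ✓; ∠BLR = 67.20° ✓; |LR| = 44.90 ✓; ∠(LR, RZ) = 90.00° ✓; |RZ| = 28.80 ✗.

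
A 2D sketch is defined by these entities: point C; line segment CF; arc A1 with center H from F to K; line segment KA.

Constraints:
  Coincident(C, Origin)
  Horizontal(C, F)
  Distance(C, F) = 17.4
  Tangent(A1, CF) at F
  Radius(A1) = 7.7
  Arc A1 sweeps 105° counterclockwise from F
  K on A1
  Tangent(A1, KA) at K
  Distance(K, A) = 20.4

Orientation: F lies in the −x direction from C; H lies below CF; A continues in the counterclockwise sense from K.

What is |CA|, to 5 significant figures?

35.309

C is at the origin; CF is horizontal with |CF| = 17.4 and F on the −x side, so F = (-17.400, 0.0000). Since A1 is tangent to CF there, HF ⟂ CF, so H = F + (0, -7.7) = (-17.400, -7.7000). On A1, F sits at bearing 90° from H; a 105° counterclockwise sweep puts K at bearing 195°, so K = H + 7.7·(cos 195°, sin 195°) = (-24.838, -9.6929). Tangency of A1 to KA means the radius HK is perpendicular to KA, so KA runs along (−sin 195°, cos 195°); with |KA| = 20.4, A = (-19.558, -29.398). Then |CA| = |A − C| = 35.309.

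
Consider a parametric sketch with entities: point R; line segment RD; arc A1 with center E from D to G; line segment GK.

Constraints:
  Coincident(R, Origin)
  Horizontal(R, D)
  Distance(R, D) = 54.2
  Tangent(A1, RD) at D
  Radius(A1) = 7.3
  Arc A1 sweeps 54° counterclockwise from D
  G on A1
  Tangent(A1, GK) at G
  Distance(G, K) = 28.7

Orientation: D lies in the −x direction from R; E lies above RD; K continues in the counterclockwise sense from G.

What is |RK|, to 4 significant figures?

40.93

R is at the origin; RD is horizontal with |RD| = 54.2 and D on the −x side, so D = (-54.20, 0.000). Tangency of A1 to RD means the radius ED is perpendicular to RD, so E = D + (0, 7.3) = (-54.20, 7.300). On A1, D sits at bearing -90° from E; a 54° counterclockwise sweep puts G at bearing -36°, so G = E + 7.3·(cos -36°, sin -36°) = (-48.29, 3.009). The tangent condition forces EG to be normal to GK, so GK runs along (−sin -36°, cos -36°); with |GK| = 28.7, K = (-31.42, 26.23). Then |RK| = |K − R| = 40.93.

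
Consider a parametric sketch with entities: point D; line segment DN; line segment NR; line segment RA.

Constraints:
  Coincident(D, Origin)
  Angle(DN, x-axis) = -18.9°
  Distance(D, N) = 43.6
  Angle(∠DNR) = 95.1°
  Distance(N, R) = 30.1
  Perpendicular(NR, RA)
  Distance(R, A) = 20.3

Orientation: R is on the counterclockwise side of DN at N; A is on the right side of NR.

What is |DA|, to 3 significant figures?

72.2

D is at the origin; DN runs at -18.9° with length 43.6, so N = 43.6·(cos -18.9°, sin -18.9°) = (41.2, -14.1). ∠DNR = 95.1°, so NR runs at -18.9° + (180° − 95.1°) = 66.0° from the x-axis; with |NR| = 30.1, R = N + 30.1·(cos 66.0°, sin 66.0°) = (53.5, 13.4). The perpendicularity gives RA at right angles to NR; with |RA| = 20.3 on the right of NR, A = R + 20.3·(0.914, -0.407) = (72.0, 5.12). Then |DA| = |A − D| = 72.2.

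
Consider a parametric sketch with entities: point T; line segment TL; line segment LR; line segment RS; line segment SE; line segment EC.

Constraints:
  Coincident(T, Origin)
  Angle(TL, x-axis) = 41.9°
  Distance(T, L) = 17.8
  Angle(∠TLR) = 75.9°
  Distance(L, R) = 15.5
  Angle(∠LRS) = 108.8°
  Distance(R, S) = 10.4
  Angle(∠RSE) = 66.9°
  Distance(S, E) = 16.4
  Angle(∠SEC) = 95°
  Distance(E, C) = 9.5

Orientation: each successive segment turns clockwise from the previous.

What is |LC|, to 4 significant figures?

2.540

∠RSE = 66.9° gives SE at 113.5° from the x-axis; with |SE| = 16.4, E = (6.793, 5.660). ∠SEC = 95.0° gives EC at 28.50° from the x-axis; with |EC| = 9.5, C = (15.14, 10.19). Then |LC| = |C − L| = 2.540.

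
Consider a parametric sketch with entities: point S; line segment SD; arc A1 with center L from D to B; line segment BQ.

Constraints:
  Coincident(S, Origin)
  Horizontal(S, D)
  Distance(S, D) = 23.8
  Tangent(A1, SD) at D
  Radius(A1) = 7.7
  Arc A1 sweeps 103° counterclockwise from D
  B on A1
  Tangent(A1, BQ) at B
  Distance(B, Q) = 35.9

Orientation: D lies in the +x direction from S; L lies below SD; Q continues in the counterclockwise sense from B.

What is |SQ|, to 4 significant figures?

50.66

S is at the origin; SD is horizontal with |SD| = 23.8 and D on the +x side, so D = (23.80, 0.000). Since A1 is tangent to SD there, LD ⟂ SD, so L = D + (0, -7.7) = (23.80, -7.700). On A1, D sits at bearing 90° from L; a 103° counterclockwise sweep puts B at bearing 193°, so B = L + 7.7·(cos 193°, sin 193°) = (16.30, -9.432). A1 meets BQ tangentially, so LB is at right angles to BQ, so BQ runs along (−sin 193°, cos 193°); with |BQ| = 35.9, Q = (24.37, -44.41). Then |SQ| = |Q − S| = 50.66.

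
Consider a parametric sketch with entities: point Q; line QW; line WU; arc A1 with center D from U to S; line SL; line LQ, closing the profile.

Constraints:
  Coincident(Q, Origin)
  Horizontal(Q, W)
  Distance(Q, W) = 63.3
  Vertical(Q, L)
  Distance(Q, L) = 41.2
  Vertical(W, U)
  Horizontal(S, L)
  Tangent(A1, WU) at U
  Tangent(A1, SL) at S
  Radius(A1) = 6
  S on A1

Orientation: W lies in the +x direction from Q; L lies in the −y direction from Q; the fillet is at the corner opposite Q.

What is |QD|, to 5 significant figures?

67.248

Q is at the origin; QW is horizontal with |QW| = 63.3 and W on the +x side, so W = (63.300, 0.0000). Q and L share the same x with |QL| = 41.2 and L on the −y side, so L = (0.0000, -41.200). The virtual corner opposite Q is at (63.300, -41.200). The tangent condition forces DU to be normal to WU and since A1 is tangent to SL there, DS ⟂ SL, with radius 6.0, so the center D sits 6.0 in from both sides at D = (57.300, -35.200). Then |QD| = |D − Q| = 67.248.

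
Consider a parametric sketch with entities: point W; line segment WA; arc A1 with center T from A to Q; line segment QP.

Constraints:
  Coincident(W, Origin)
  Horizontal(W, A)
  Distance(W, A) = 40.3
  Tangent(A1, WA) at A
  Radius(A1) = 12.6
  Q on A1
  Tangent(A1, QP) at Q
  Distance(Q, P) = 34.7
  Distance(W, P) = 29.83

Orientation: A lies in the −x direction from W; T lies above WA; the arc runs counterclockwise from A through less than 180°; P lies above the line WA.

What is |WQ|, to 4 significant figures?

31.44

Checks: |TQ| = 12.60 ✓; ∠(TQ, QP) = 90.00° ✓; |QP| = 34.70 ✓; |WP| = 29.83 ✓.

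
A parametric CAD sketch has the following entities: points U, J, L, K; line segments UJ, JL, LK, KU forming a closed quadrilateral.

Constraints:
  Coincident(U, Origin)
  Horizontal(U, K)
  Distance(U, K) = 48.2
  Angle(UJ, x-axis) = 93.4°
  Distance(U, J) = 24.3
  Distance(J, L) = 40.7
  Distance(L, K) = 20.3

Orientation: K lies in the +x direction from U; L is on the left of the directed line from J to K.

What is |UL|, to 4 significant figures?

42.74

U is at the origin; U and K share the same y with |UK| = 48.2 and K in +x, so K = (48.2, 0). UJ runs at 93.4° with |UJ| = 24.3, so J = (-1.441, 24.26). L is determined by |JL| = 40.7 and |LK| = 20.3 together: it lies at the intersection of circle(J, 40.7) and circle(K, 20.3). With |JK| = 55.25, the foot of the radical line on JK is 38.89 from J and the perpendicular offset is √(40.7² − 38.89²) = 12.01. Taking the left-of-JK solution: L = (38.77, 17.98).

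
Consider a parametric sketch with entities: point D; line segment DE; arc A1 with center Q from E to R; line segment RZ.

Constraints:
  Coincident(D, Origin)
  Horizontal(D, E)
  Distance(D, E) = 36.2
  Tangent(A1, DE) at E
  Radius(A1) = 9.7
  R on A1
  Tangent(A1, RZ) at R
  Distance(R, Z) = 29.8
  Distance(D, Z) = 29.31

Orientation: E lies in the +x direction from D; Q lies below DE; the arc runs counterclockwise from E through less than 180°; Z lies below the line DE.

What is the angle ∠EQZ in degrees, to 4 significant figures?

124.4°

D is at the origin; DE is horizontal with |DE| = 36.2 and E on the +x side, so E = (36.20, 0.000). Tangency of A1 to DE means the radius QE is perpendicular to DE, so Q = E + (0, -9.7) = (36.20, -9.700). Since QR ⟂ RZ (tangency), |QZ| = √(9.7² + 29.8²) = 31.34 regardless of where R sits on A1. So Z lies on both circle(D, 29.31) and circle(Q, 31.34); the below-DE intersection is Z = (10.35, -27.42). R is the foot of the tangent from Z: R = (28.51, -3.790).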